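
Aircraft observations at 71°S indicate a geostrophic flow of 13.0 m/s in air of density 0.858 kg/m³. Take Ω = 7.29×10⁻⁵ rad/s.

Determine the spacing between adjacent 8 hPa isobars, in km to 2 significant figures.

520 km

Coriolis parameter at 71°S:
f = 2Ω sin φ = 2 × 7.29×10⁻⁵ × sin 71° = 1.38×10⁻⁴ s⁻¹
Geostrophic balance rearranged: |∂P/∂n| = f ρ V_g
|∂P/∂n| = 1.38×10⁻⁴ × 0.858 × 13.0 = 1.54×10⁻³ Pa/m
Isobar spacing: Δn = ΔP/|∂P/∂n| = 800 Pa / 1.54×10⁻³ Pa/m = 520274 m ≈ 520 km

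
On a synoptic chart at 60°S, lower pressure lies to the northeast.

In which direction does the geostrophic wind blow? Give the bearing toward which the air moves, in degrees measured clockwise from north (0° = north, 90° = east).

The pressure-gradient force points toward the northeast (bearing 045°).
Geostrophic balance: in the Southern Hemisphere the Coriolis force deflects motion to the left, so the geostrophic wind blows 90° to the left of the pressure-gradient force (low pressure on the right).
Rotating 045° by 90° counterclockwise gives 315° — the wind blows toward the northwest.

315°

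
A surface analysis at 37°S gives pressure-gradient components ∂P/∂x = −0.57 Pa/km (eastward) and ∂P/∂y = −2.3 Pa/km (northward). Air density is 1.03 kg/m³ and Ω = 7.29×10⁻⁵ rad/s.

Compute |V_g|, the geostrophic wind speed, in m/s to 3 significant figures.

26.2 m/s

Coriolis parameter at 37°S:
f = 2Ω sin φ = 2 × 7.29×10⁻⁵ × sin 37° = 8.77×10⁻⁵ s⁻¹
In the Southern Hemisphere f is negative: f = −8.77×10⁻⁵ s⁻¹.
Component geostrophic relations (x east, y north):
u_g = −(1/(fρ)) ∂P/∂y,  v_g = (1/(fρ)) ∂P/∂x
u_g = −(−2.3×10⁻³)/(−8.77×10⁻⁵ × 1.03) = −25.4 m/s;  v_g = (−0.57×10⁻³)/(−8.77×10⁻⁵ × 1.03) = 6.31 m/s
|V_g| = √(u_g² + v_g²) = 26.2 m/s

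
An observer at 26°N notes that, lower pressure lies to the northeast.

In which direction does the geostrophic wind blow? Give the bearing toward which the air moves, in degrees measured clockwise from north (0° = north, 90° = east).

135°

The pressure-gradient force points toward the northeast (bearing 045°).
Geostrophic balance: in the Northern Hemisphere the Coriolis force deflects motion to the right, so the geostrophic wind blows 90° to the right of the pressure-gradient force (low pressure on the left).
Rotating 045° by 90° clockwise gives 135° — the wind blows toward the southeast.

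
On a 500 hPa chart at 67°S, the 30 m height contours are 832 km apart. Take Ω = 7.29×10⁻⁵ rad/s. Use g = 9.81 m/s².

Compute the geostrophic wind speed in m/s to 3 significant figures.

Coriolis parameter at 67°S:
f = 2Ω sin φ = 2 × 7.29×10⁻⁵ × sin 67° = 1.34×10⁻⁴ s⁻¹
Height gradient: |∂Z/∂n| = 30 m / 832000 m = 3.61×10⁻⁵
On a pressure surface, geostrophic balance gives V_g = (g/f)|∂Z/∂n|:
V_g = 9.81 × 3.61×10⁻⁵ / 1.34×10⁻⁴ = 2.64 m/s

2.64 m/s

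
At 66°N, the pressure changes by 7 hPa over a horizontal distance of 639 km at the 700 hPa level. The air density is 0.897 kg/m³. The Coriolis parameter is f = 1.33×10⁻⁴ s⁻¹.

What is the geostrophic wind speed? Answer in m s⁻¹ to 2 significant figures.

9.2 m s⁻¹

Pressure gradient: |∂P/∂n| = 700 Pa / 639000 m = 1.10×10⁻³ Pa/m
Geostrophic balance (pressure-gradient force = Coriolis force):
V_g = (1/(fρ)) |∂P/∂n| = 1.10×10⁻³ / (1.33×10⁻⁴ × 0.897) = 9.18 m/s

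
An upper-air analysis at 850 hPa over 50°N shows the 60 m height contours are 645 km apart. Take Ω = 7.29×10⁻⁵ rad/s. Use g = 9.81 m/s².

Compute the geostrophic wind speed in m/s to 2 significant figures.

Coriolis parameter at 50°N:
f = 2Ω sin φ = 2 × 7.29×10⁻⁵ × sin 50° = 1.12×10⁻⁴ s⁻¹
Height gradient: |∂Z/∂n| = 60 m / 645000 m = 9.30×10⁻⁵
On a pressure surface, geostrophic balance gives V_g = (g/f)|∂Z/∂n|:
V_g = 9.81 × 9.30×10⁻⁵ / 1.12×10⁻⁴ = 8.17 m/s

8.2 m/s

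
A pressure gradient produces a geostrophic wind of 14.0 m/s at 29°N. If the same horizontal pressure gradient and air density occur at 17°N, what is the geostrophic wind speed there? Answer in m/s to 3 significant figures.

23.2 m/s

With the same pressure gradient and density, V_g ∝ 1/f ∝ 1/sin φ.
V₂ = V₁ · sin φ₁ / sin φ₂ = 14.0 × sin 29° / sin 17°
V₂ = 14.0 × 0.4848/0.2924 = 23.2 m/s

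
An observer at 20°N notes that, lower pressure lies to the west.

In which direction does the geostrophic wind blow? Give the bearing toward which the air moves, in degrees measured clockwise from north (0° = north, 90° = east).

The pressure-gradient force points toward the west (bearing 270°).
Geostrophic balance: in the Northern Hemisphere the Coriolis force deflects motion to the right, so the geostrophic wind blows 90° to the right of the pressure-gradient force (low pressure on the left).
Rotating 270° by 90° clockwise gives 000° — the wind blows toward the north.

000°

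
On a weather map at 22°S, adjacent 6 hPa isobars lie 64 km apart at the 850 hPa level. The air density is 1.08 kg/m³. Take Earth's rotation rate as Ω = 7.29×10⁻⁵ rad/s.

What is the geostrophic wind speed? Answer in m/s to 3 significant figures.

159 m/s

Coriolis parameter at 22°S:
f = 2Ω sin φ = 2 × 7.29×10⁻⁵ × sin 22° = 5.46×10⁻⁵ s⁻¹
Pressure gradient: |∂P/∂n| = 600 Pa / 64000 m = 9.38×10⁻³ Pa/m
Geostrophic balance (pressure-gradient force = Coriolis force):
V_g = (1/(fρ)) |∂P/∂n| = 9.38×10⁻³ / (5.46×10⁻⁵ × 1.08) = 159 m/s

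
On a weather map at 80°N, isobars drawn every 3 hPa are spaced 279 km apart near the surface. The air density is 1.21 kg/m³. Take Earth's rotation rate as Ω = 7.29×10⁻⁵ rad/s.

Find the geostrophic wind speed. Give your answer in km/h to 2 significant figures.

Coriolis parameter at 80°N:
f = 2Ω sin φ = 2 × 7.29×10⁻⁵ × sin 80° = 1.44×10⁻⁴ s⁻¹
Pressure gradient: |∂P/∂n| = 300 Pa / 279000 m = 1.08×10⁻³ Pa/m
Geostrophic balance (pressure-gradient force = Coriolis force):
V_g = (1/(fρ)) |∂P/∂n| = 1.08×10⁻³ / (1.44×10⁻⁴ × 1.21) = 6.19 m/s
Converting: 6.19 m/s × 3.6 = 22 km/h

22 km/h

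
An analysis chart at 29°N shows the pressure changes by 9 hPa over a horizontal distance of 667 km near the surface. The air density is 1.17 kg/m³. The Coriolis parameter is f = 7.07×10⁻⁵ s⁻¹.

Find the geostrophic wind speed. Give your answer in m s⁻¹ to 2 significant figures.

Pressure gradient: |∂P/∂n| = 900 Pa / 667000 m = 1.35×10⁻³ Pa/m
Geostrophic balance (pressure-gradient force = Coriolis force):
V_g = (1/(fρ)) |∂P/∂n| = 1.35×10⁻³ / (7.07×10⁻⁵ × 1.17) = 16.3 m/s

16 m s⁻¹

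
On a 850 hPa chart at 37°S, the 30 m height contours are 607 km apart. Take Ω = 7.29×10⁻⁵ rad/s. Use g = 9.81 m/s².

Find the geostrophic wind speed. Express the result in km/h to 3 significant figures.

Coriolis parameter at 37°S:
f = 2Ω sin φ = 2 × 7.29×10⁻⁵ × sin 37° = 8.77×10⁻⁵ s⁻¹
Height gradient: |∂Z/∂n| = 30 m / 607000 m = 4.94×10⁻⁵
On a pressure surface, geostrophic balance gives V_g = (g/f)|∂Z/∂n|:
V_g = 9.81 × 4.94×10⁻⁵ / 8.77×10⁻⁵ = 5.53 m/s
Converting: 5.53 m/s × 3.6 = 19.9 km/h

19.9 km/h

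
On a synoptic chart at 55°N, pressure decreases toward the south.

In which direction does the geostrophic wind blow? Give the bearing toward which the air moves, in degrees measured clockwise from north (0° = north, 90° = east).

The pressure-gradient force points toward the south (bearing 180°).
Geostrophic balance: in the Northern Hemisphere the Coriolis force deflects motion to the right, so the geostrophic wind blows 90° to the right of the pressure-gradient force (low pressure on the left).
Rotating 180° by 90° clockwise gives 270° — the wind blows toward the west.

270°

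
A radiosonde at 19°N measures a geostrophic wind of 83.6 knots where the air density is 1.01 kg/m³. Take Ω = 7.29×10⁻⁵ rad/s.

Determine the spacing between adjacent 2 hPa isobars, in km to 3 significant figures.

Coriolis parameter at 19°N:
f = 2Ω sin φ = 2 × 7.29×10⁻⁵ × sin 19° = 4.75×10⁻⁵ s⁻¹
Wind speed in SI: 83.6 knots = 43.0 m/s
Geostrophic balance rearranged: |∂P/∂n| = f ρ V_g
|∂P/∂n| = 4.75×10⁻⁵ × 1.01 × 43.0 = 2.06×10⁻³ Pa/m
Isobar spacing: Δn = ΔP/|∂P/∂n| = 200 Pa / 2.06×10⁻³ Pa/m = 96998 m ≈ 97.0 km

97.0 km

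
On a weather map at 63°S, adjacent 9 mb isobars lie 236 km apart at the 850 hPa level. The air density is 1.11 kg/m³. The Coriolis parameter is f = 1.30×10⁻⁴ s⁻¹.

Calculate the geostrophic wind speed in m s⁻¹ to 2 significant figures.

Pressure gradient: |∂P/∂n| = 900 Pa / 236000 m = 3.81×10⁻³ Pa/m
Geostrophic balance (pressure-gradient force = Coriolis force):
V_g = (1/(fρ)) |∂P/∂n| = 3.81×10⁻³ / (1.30×10⁻⁴ × 1.11) = 26.4 m/s

26 m s⁻¹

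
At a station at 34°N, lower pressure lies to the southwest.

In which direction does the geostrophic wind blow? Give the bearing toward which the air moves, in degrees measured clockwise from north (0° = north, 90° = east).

The pressure-gradient force points toward the southwest (bearing 225°).
Geostrophic balance: in the Northern Hemisphere the Coriolis force deflects motion to the right, so the geostrophic wind blows 90° to the right of the pressure-gradient force (low pressure on the left).
Rotating 225° by 90° clockwise gives 315° — the wind blows toward the northwest.

315°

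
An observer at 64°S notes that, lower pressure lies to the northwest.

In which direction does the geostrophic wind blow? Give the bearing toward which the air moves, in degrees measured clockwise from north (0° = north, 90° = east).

The pressure-gradient force points toward the northwest (bearing 315°).
Geostrophic balance: in the Southern Hemisphere the Coriolis force deflects motion to the left, so the geostrophic wind blows 90° to the left of the pressure-gradient force (low pressure on the right).
Rotating 315° by 90° counterclockwise gives 225° — the wind blows toward the southwest.

225°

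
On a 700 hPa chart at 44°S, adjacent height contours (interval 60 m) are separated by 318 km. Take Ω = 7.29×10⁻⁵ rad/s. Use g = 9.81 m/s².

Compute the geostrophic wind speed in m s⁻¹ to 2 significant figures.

Coriolis parameter at 44°S:
f = 2Ω sin φ = 2 × 7.29×10⁻⁵ × sin 44° = 1.01×10⁻⁴ s⁻¹
Height gradient: |∂Z/∂n| = 60 m / 318000 m = 1.89×10⁻⁴
On a pressure surface, geostrophic balance gives V_g = (g/f)|∂Z/∂n|:
V_g = 9.81 × 1.89×10⁻⁴ / 1.01×10⁻⁴ = 18.3 m/s

18 m s⁻¹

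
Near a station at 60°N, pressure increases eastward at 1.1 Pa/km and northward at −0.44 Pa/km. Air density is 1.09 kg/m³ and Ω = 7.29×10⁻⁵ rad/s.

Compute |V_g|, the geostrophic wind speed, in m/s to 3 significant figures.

8.61 m/s

Coriolis parameter at 60°N:
f = 2Ω sin φ = 2 × 7.29×10⁻⁵ × sin 60° = 1.26×10⁻⁴ s⁻¹
Component geostrophic relations (x east, y north):
u_g = −(1/(fρ)) ∂P/∂y,  v_g = (1/(fρ)) ∂P/∂x
u_g = −(−0.44×10⁻³)/(1.26×10⁻⁴ × 1.09) = 3.20 m/s;  v_g = (1.1×10⁻³)/(1.26×10⁻⁴ × 1.09) = 7.99 m/s
|V_g| = √(u_g² + v_g²) = 8.61 m/s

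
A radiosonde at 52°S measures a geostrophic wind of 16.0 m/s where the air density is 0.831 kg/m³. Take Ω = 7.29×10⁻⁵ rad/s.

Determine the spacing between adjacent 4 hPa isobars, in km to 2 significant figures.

Coriolis parameter at 52°S:
f = 2Ω sin φ = 2 × 7.29×10⁻⁵ × sin 52° = 1.15×10⁻⁴ s⁻¹
Geostrophic balance rearranged: |∂P/∂n| = f ρ V_g
|∂P/∂n| = 1.15×10⁻⁴ × 0.831 × 16.0 = 1.53×10⁻³ Pa/m
Isobar spacing: Δn = ΔP/|∂P/∂n| = 400 Pa / 1.53×10⁻³ Pa/m = 261848 m ≈ 260 km

260 km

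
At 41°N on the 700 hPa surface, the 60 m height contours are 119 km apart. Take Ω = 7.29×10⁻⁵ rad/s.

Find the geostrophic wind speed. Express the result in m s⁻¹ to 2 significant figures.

52 m s⁻¹

Coriolis parameter at 41°N:
f = 2Ω sin φ = 2 × 7.29×10⁻⁵ × sin 41° = 9.57×10⁻⁵ s⁻¹
Height gradient: |∂Z/∂n| = 60 m / 119000 m = 5.04×10⁻⁴
On a pressure surface, geostrophic balance gives V_g = (g/f)|∂Z/∂n|:
V_g = 9.81 × 5.04×10⁻⁴ / 9.57×10⁻⁵ = 51.7 m/s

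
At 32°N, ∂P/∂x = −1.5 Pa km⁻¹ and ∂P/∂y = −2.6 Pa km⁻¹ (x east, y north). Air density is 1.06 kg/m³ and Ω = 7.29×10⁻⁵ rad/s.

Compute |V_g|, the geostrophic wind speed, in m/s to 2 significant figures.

Coriolis parameter at 32°N:
f = 2Ω sin φ = 2 × 7.29×10⁻⁵ × sin 32° = 7.73×10⁻⁵ s⁻¹
Component geostrophic relations (x east, y north):
u_g = −(1/(fρ)) ∂P/∂y,  v_g = (1/(fρ)) ∂P/∂x
u_g = −(−2.6×10⁻³)/(7.73×10⁻⁵ × 1.06) = 31.7 m/s;  v_g = (−1.5×10⁻³)/(7.73×10⁻⁵ × 1.06) = −18.3 m/s
|V_g| = √(u_g² + v_g²) = 36.7 m/s

37 m/s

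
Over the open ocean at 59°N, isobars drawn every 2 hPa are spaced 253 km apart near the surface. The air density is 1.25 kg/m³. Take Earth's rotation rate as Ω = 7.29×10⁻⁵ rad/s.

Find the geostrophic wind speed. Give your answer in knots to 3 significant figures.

Coriolis parameter at 59°N:
f = 2Ω sin φ = 2 × 7.29×10⁻⁵ × sin 59° = 1.25×10⁻⁴ s⁻¹
Pressure gradient: |∂P/∂n| = 200 Pa / 253000 m = 7.91×10⁻⁴ Pa/m
Geostrophic balance (pressure-gradient force = Coriolis force):
V_g = (1/(fρ)) |∂P/∂n| = 7.91×10⁻⁴ / (1.25×10⁻⁴ × 1.25) = 5.06 m/s
Converting: 5.06 m/s × 1.944 = 9.84 knots

9.84 knots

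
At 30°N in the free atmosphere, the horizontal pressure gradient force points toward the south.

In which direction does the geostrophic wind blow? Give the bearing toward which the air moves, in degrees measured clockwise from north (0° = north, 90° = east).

The pressure-gradient force points toward the south (bearing 180°).
Geostrophic balance: in the Northern Hemisphere the Coriolis force deflects motion to the right, so the geostrophic wind blows 90° to the right of the pressure-gradient force (low pressure on the left).
Rotating 180° by 90° clockwise gives 270° — the wind blows toward the west.

270°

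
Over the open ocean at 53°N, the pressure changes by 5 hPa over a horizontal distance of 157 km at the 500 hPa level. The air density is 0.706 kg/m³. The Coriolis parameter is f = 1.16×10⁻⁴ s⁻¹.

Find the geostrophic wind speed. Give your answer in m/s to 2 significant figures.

Pressure gradient: |∂P/∂n| = 500 Pa / 157000 m = 3.18×10⁻³ Pa/m
Geostrophic balance (pressure-gradient force = Coriolis force):
V_g = (1/(fρ)) |∂P/∂n| = 3.18×10⁻³ / (1.16×10⁻⁴ × 0.706) = 38.9 m/s

39 m/s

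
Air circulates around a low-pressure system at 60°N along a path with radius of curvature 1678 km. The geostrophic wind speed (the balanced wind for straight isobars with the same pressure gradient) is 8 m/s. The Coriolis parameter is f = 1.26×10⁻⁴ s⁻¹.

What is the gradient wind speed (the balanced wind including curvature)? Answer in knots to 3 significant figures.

Around a low, centrifugal force acts outward with Coriolis, so pressure-gradient force balances both:
(1/ρ)|∂P/∂n| = fV + V²/R  →  V² + fR·V − fR·V_g = 0
With fR = 1.26×10⁻⁴ × 1678×10³ m = 211 m/s:
V = [−fR + √((fR)² + 4 fR V_g)]/2 = [−211 + √(211² + 4×211×8)]/2 = 7.72 m/s
Subgeostrophic (V < V_g = 8 m/s), as expected around a low.
Converting: 7.72 m/s × 1.944 = 15.0 knots

15.0 knots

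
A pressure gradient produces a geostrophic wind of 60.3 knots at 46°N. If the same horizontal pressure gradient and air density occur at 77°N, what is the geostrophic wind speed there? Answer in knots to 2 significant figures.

With the same pressure gradient and density, V_g ∝ 1/f ∝ 1/sin φ.
V₂ = V₁ · sin φ₁ / sin φ₂ = 60.3 × sin 46° / sin 77°
V₂ = 60.3 × 0.7193/0.9744 = 45 knots

45 knots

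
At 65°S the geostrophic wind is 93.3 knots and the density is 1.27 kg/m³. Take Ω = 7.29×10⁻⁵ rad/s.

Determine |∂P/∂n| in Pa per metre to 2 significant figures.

Coriolis parameter at 65°S:
f = 2Ω sin φ = 2 × 7.29×10⁻⁵ × sin 65° = 1.32×10⁻⁴ s⁻¹
Wind speed in SI: 93.3 knots = 48.0 m/s
Geostrophic balance rearranged: |∂P/∂n| = f ρ V_g
|∂P/∂n| = 1.32×10⁻⁴ × 1.27 × 48.0 = 8.05×10⁻³ Pa/m

8.1×10⁻³ Pa/m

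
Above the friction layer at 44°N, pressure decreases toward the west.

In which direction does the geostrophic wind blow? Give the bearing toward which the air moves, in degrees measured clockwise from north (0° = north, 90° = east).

000°

The pressure-gradient force points toward the west (bearing 270°).
Geostrophic balance: in the Northern Hemisphere the Coriolis force deflects motion to the right, so the geostrophic wind blows 90° to the right of the pressure-gradient force (low pressure on the left).
Rotating 270° by 90° clockwise gives 000° — the wind blows toward the north.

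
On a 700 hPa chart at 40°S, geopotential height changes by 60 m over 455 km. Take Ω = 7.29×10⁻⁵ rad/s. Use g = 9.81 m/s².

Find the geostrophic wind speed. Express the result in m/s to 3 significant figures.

Coriolis parameter at 40°S:
f = 2Ω sin φ = 2 × 7.29×10⁻⁵ × sin 40° = 9.37×10⁻⁵ s⁻¹
Height gradient: |∂Z/∂n| = 60 m / 455000 m = 1.32×10⁻⁴
On a pressure surface, geostrophic balance gives V_g = (g/f)|∂Z/∂n|:
V_g = 9.81 × 1.32×10⁻⁴ / 9.37×10⁻⁵ = 13.8 m/s

13.8 m/s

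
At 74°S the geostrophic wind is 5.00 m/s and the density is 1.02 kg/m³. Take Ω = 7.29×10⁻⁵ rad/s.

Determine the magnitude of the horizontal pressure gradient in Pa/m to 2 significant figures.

Coriolis parameter at 74°S:
f = 2Ω sin φ = 2 × 7.29×10⁻⁵ × sin 74° = 1.40×10⁻⁴ s⁻¹
Geostrophic balance rearranged: |∂P/∂n| = f ρ V_g
|∂P/∂n| = 1.40×10⁻⁴ × 1.02 × 5.00 = 7.15×10⁻⁴ Pa/m

7.1×10⁻⁴ Pa/m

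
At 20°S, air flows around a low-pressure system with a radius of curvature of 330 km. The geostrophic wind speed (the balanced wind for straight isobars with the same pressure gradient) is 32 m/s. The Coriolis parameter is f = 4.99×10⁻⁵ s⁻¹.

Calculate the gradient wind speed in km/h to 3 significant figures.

58.2 km/h

Around a low, centrifugal force acts outward with Coriolis, so pressure-gradient force balances both:
(1/ρ)|∂P/∂n| = fV + V²/R  →  V² + fR·V − fR·V_g = 0
With fR = 4.99×10⁻⁵ × 330×10³ m = 16.5 m/s:
V = [−fR + √((fR)² + 4 fR V_g)]/2 = [−16.5 + √(16.5² + 4×16.5×32)]/2 = 16.2 m/s
Subgeostrophic (V < V_g = 32 m/s), as expected around a low.
Converting: 16.2 m/s × 3.6 = 58.2 km/h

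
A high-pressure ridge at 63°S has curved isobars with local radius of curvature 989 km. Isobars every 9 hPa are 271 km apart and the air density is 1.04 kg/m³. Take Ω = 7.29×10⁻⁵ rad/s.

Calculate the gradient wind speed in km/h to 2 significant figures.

Coriolis parameter at 63°S:
f = 2Ω sin φ = 2 × 7.29×10⁻⁵ × sin 63° = 1.30×10⁻⁴ s⁻¹
Pressure gradient: |∂P/∂n| = 900 Pa / 271000 m = 3.32×10⁻³ Pa/m
Geostrophic speed: V_g = |∂P/∂n|/(fρ) = 3.32×10⁻³/(1.30×10⁻⁴ × 1.04) = 24.6 m/s
Around a high, pressure-gradient force acts outward with centrifugal, so Coriolis balances both:
fV = (1/ρ)|∂P/∂n| + V²/R  →  V² − fR·V + fR·V_g = 0
With fR = 1.30×10⁻⁴ × 989×10³ m = 128 m/s:
V = [fR − √((fR)² − 4 fR V_g)]/2 = [128 − √(128² − 4×128×24.6)]/2 = 33.1 m/s
Supergeostrophic (V > V_g = 24.6 m/s), as expected around a high.
Converting: 33.1 m/s × 3.6 = 120 km/h

120 km/h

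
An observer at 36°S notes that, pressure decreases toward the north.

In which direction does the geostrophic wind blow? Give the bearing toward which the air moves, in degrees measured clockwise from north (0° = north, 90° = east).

The pressure-gradient force points toward the north (bearing 000°).
Geostrophic balance: in the Southern Hemisphere the Coriolis force deflects motion to the left, so the geostrophic wind blows 90° to the left of the pressure-gradient force (low pressure on the right).
Rotating 000° by 90° counterclockwise gives 270° — the wind blows toward the west.

270°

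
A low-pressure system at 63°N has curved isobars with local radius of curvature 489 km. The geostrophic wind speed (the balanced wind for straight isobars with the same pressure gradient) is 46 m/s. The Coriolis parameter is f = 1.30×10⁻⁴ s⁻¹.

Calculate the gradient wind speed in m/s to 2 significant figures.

Around a low, centrifugal force acts outward with Coriolis, so pressure-gradient force balances both:
(1/ρ)|∂P/∂n| = fV + V²/R  →  V² + fR·V − fR·V_g = 0
With fR = 1.30×10⁻⁴ × 489×10³ m = 63.6 m/s:
V = [−fR + √((fR)² + 4 fR V_g)]/2 = [−63.6 + √(63.6² + 4×63.6×46)]/2 = 30.9 m/s
Subgeostrophic (V < V_g = 46 m/s), as expected around a low.

31 m/s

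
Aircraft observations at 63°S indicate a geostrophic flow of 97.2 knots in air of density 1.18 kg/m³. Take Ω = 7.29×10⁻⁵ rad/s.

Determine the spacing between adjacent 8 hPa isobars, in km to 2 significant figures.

Coriolis parameter at 63°S:
f = 2Ω sin φ = 2 × 7.29×10⁻⁵ × sin 63° = 1.30×10⁻⁴ s⁻¹
Wind speed in SI: 97.2 knots = 50.0 m/s
Geostrophic balance rearranged: |∂P/∂n| = f ρ V_g
|∂P/∂n| = 1.30×10⁻⁴ × 1.18 × 50.0 = 7.67×10⁻³ Pa/m
Isobar spacing: Δn = ΔP/|∂P/∂n| = 800 Pa / 7.67×10⁻³ Pa/m = 104367 m ≈ 100 km

100 km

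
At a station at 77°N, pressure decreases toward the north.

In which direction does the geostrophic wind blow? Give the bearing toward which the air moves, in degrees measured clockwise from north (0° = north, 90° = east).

090°

The pressure-gradient force points toward the north (bearing 000°).
Geostrophic balance: in the Northern Hemisphere the Coriolis force deflects motion to the right, so the geostrophic wind blows 90° to the right of the pressure-gradient force (low pressure on the left).
Rotating 000° by 90° clockwise gives 090° — the wind blows toward the east.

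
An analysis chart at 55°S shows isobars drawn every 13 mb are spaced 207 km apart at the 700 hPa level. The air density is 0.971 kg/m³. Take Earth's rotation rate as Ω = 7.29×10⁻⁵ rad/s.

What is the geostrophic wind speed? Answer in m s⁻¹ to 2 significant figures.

54 m s⁻¹

Coriolis parameter at 55°S:
f = 2Ω sin φ = 2 × 7.29×10⁻⁵ × sin 55° = 1.19×10⁻⁴ s⁻¹
Pressure gradient: |∂P/∂n| = 1300 Pa / 207000 m = 6.28×10⁻³ Pa/m
Geostrophic balance (pressure-gradient force = Coriolis force):
V_g = (1/(fρ)) |∂P/∂n| = 6.28×10⁻³ / (1.19×10⁻⁴ × 0.971) = 54.2 m/s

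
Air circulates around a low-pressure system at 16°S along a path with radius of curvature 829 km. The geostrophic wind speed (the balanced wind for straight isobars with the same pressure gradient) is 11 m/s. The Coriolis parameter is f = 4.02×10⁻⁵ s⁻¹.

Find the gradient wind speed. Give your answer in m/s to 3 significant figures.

8.72 m/s

Around a low, centrifugal force acts outward with Coriolis, so pressure-gradient force balances both:
(1/ρ)|∂P/∂n| = fV + V²/R  →  V² + fR·V − fR·V_g = 0
With fR = 4.02×10⁻⁵ × 829×10³ m = 33.3 m/s:
V = [−fR + √((fR)² + 4 fR V_g)]/2 = [−33.3 + √(33.3² + 4×33.3×11)]/2 = 8.72 m/s
Subgeostrophic (V < V_g = 11 m/s), as expected around a low.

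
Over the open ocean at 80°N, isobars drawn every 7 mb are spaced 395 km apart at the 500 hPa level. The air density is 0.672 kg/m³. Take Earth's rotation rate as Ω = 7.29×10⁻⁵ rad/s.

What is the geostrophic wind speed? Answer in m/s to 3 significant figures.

18.4 m/s

Coriolis parameter at 80°N:
f = 2Ω sin φ = 2 × 7.29×10⁻⁵ × sin 80° = 1.44×10⁻⁴ s⁻¹
Pressure gradient: |∂P/∂n| = 700 Pa / 395000 m = 1.77×10⁻³ Pa/m
Geostrophic balance (pressure-gradient force = Coriolis force):
V_g = (1/(fρ)) |∂P/∂n| = 1.77×10⁻³ / (1.44×10⁻⁴ × 0.672) = 18.4 m/s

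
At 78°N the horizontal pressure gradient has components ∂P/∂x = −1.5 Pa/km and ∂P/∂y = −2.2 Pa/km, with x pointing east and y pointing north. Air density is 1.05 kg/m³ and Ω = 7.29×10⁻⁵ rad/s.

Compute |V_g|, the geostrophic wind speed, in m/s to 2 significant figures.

18 m/s

Coriolis parameter at 78°N:
f = 2Ω sin φ = 2 × 7.29×10⁻⁵ × sin 78° = 1.43×10⁻⁴ s⁻¹
Component geostrophic relations (x east, y north):
u_g = −(1/(fρ)) ∂P/∂y,  v_g = (1/(fρ)) ∂P/∂x
u_g = −(−2.2×10⁻³)/(1.43×10⁻⁴ × 1.05) = 14.7 m/s;  v_g = (−1.5×10⁻³)/(1.43×10⁻⁴ × 1.05) = −10.0 m/s
|V_g| = √(u_g² + v_g²) = 17.8 m/s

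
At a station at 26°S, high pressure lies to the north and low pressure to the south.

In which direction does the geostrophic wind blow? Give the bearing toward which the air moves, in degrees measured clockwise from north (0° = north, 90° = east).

The pressure-gradient force points toward the south (bearing 180°).
Geostrophic balance: in the Southern Hemisphere the Coriolis force deflects motion to the left, so the geostrophic wind blows 90° to the left of the pressure-gradient force (low pressure on the right).
Rotating 180° by 90° counterclockwise gives 090° — the wind blows toward the east.

090°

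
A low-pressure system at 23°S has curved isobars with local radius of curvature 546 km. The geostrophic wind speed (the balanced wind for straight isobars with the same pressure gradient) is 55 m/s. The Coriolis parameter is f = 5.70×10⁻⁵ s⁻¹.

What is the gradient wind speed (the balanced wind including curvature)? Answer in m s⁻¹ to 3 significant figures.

28.6 m s⁻¹

Around a low, centrifugal force acts outward with Coriolis, so pressure-gradient force balances both:
(1/ρ)|∂P/∂n| = fV + V²/R  →  V² + fR·V − fR·V_g = 0
With fR = 5.70×10⁻⁵ × 546×10³ m = 31.1 m/s:
V = [−fR + √((fR)² + 4 fR V_g)]/2 = [−31.1 + √(31.1² + 4×31.1×55)]/2 = 28.6 m/s
Subgeostrophic (V < V_g = 55 m/s), as expected around a low.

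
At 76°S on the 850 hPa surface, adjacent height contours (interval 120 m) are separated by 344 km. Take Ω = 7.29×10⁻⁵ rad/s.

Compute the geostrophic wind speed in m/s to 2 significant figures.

24 m/s

Coriolis parameter at 76°S:
f = 2Ω sin φ = 2 × 7.29×10⁻⁵ × sin 76° = 1.41×10⁻⁴ s⁻¹
Height gradient: |∂Z/∂n| = 120 m / 344000 m = 3.49×10⁻⁴
On a pressure surface, geostrophic balance gives V_g = (g/f)|∂Z/∂n|:
V_g = 9.81 × 3.49×10⁻⁴ / 1.41×10⁻⁴ = 24.2 m/s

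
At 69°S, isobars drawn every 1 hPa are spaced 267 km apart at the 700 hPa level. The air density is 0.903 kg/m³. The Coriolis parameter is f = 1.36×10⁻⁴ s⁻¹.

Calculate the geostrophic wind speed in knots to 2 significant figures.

5.9 knots

Pressure gradient: |∂P/∂n| = 100 Pa / 267000 m = 3.75×10⁻⁴ Pa/m
Geostrophic balance (pressure-gradient force = Coriolis force):
V_g = (1/(fρ)) |∂P/∂n| = 3.75×10⁻⁴ / (1.36×10⁻⁴ × 0.903) = 3.05 m/s
Converting: 3.05 m/s × 1.944 = 5.9 knots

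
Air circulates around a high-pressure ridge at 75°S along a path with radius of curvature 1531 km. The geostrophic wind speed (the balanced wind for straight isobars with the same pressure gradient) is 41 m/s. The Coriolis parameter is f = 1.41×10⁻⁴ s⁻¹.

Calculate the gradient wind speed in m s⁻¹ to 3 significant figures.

Around a high, pressure-gradient force acts outward with centrifugal, so Coriolis balances both:
fV = (1/ρ)|∂P/∂n| + V²/R  →  V² − fR·V + fR·V_g = 0
With fR = 1.41×10⁻⁴ × 1531×10³ m = 216 m/s:
V = [fR − √((fR)² − 4 fR V_g)]/2 = [216 − √(216² − 4×216×41)]/2 = 55 m/s
Supergeostrophic (V > V_g = 41 m/s), as expected around a high.

55.0 m s⁻¹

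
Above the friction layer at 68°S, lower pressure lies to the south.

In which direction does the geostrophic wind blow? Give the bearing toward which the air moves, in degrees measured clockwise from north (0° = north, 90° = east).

090°

The pressure-gradient force points toward the south (bearing 180°).
Geostrophic balance: in the Southern Hemisphere the Coriolis force deflects motion to the left, so the geostrophic wind blows 90° to the left of the pressure-gradient force (low pressure on the right).
Rotating 180° by 90° counterclockwise gives 090° — the wind blows toward the east.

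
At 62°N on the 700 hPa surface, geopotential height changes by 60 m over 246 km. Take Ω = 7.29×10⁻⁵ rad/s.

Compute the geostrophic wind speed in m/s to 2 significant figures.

Coriolis parameter at 62°N:
f = 2Ω sin φ = 2 × 7.29×10⁻⁵ × sin 62° = 1.29×10⁻⁴ s⁻¹
Height gradient: |∂Z/∂n| = 60 m / 246000 m = 2.44×10⁻⁴
On a pressure surface, geostrophic balance gives V_g = (g/f)|∂Z/∂n|:
V_g = 9.81 × 2.44×10⁻⁴ / 1.29×10⁻⁴ = 18.6 m/s

19 m/s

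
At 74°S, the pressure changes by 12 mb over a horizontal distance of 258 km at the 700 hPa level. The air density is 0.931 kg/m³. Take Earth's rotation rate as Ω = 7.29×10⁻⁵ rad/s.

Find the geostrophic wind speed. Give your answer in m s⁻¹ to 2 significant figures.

Coriolis parameter at 74°S:
f = 2Ω sin φ = 2 × 7.29×10⁻⁵ × sin 74° = 1.40×10⁻⁴ s⁻¹
Pressure gradient: |∂P/∂n| = 1200 Pa / 258000 m = 4.65×10⁻³ Pa/m
Geostrophic balance (pressure-gradient force = Coriolis force):
V_g = (1/(fρ)) |∂P/∂n| = 4.65×10⁻³ / (1.40×10⁻⁴ × 0.931) = 35.6 m/s

36 m s⁻¹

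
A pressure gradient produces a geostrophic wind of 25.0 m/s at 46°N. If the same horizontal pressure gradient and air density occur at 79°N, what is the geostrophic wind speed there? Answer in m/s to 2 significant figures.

18 m/s

With the same pressure gradient and density, V_g ∝ 1/f ∝ 1/sin φ.
V₂ = V₁ · sin φ₁ / sin φ₂ = 25.0 × sin 46° / sin 79°
V₂ = 25.0 × 0.7193/0.9816 = 18 m/s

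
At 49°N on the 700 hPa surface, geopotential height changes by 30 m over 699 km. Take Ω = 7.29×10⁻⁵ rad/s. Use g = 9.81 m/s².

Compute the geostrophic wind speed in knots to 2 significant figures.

Coriolis parameter at 49°N:
f = 2Ω sin φ = 2 × 7.29×10⁻⁵ × sin 49° = 1.10×10⁻⁴ s⁻¹
Height gradient: |∂Z/∂n| = 30 m / 699000 m = 4.29×10⁻⁵
On a pressure surface, geostrophic balance gives V_g = (g/f)|∂Z/∂n|:
V_g = 9.81 × 4.29×10⁻⁵ / 1.10×10⁻⁴ = 3.83 m/s
Converting: 3.83 m/s × 1.944 = 7.4 knots

7.4 knots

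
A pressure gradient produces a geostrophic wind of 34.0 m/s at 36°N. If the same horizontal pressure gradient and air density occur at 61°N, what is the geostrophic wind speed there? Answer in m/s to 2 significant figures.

23 m/s

With the same pressure gradient and density, V_g ∝ 1/f ∝ 1/sin φ.
V₂ = V₁ · sin φ₁ / sin φ₂ = 34.0 × sin 36° / sin 61°
V₂ = 34.0 × 0.5878/0.8746 = 23 m/s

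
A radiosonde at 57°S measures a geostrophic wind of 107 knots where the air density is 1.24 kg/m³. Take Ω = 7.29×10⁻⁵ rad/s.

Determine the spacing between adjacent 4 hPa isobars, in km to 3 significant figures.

Coriolis parameter at 57°S:
f = 2Ω sin φ = 2 × 7.29×10⁻⁵ × sin 57° = 1.22×10⁻⁴ s⁻¹
Wind speed in SI: 107 knots = 55.0 m/s
Geostrophic balance rearranged: |∂P/∂n| = f ρ V_g
|∂P/∂n| = 1.22×10⁻⁴ × 1.24 × 55.0 = 8.35×10⁻³ Pa/m
Isobar spacing: Δn = ΔP/|∂P/∂n| = 400 Pa / 8.35×10⁻³ Pa/m = 47926 m ≈ 47.9 km

47.9 km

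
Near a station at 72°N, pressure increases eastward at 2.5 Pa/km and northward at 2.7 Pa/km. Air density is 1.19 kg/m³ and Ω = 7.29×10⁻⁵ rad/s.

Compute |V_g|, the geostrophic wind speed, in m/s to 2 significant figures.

22 m/s

Coriolis parameter at 72°N:
f = 2Ω sin φ = 2 × 7.29×10⁻⁵ × sin 72° = 1.39×10⁻⁴ s⁻¹
Component geostrophic relations (x east, y north):
u_g = −(1/(fρ)) ∂P/∂y,  v_g = (1/(fρ)) ∂P/∂x
u_g = −(2.7×10⁻³)/(1.39×10⁻⁴ × 1.19) = −16.4 m/s;  v_g = (2.5×10⁻³)/(1.39×10⁻⁴ × 1.19) = 15.2 m/s
|V_g| = √(u_g² + v_g²) = 22.3 m/s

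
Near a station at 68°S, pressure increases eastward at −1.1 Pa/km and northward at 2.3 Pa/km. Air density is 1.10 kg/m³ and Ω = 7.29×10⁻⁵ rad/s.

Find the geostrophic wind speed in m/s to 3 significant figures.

Coriolis parameter at 68°S:
f = 2Ω sin φ = 2 × 7.29×10⁻⁵ × sin 68° = 1.35×10⁻⁴ s⁻¹
In the Southern Hemisphere f is negative: f = −1.35×10⁻⁴ s⁻¹.
Component geostrophic relations (x east, y north):
u_g = −(1/(fρ)) ∂P/∂y,  v_g = (1/(fρ)) ∂P/∂x
u_g = −(2.3×10⁻³)/(−1.35×10⁻⁴ × 1.10) = 15.5 m/s;  v_g = (−1.1×10⁻³)/(−1.35×10⁻⁴ × 1.10) = 7.40 m/s
|V_g| = √(u_g² + v_g²) = 17.1 m/s

17.1 m/s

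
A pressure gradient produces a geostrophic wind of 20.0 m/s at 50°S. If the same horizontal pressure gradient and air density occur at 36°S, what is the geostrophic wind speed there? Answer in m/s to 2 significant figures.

With the same pressure gradient and density, V_g ∝ 1/f ∝ 1/sin φ.
V₂ = V₁ · sin φ₁ / sin φ₂ = 20.0 × sin 50° / sin 36°
V₂ = 20.0 × 0.7660/0.5878 = 26 m/s

26 m/s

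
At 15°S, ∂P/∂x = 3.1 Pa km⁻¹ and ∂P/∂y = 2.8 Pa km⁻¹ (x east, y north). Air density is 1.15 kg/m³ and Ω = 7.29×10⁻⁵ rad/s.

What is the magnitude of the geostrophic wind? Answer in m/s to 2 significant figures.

96 m/s

Coriolis parameter at 15°S:
f = 2Ω sin φ = 2 × 7.29×10⁻⁵ × sin 15° = 3.77×10⁻⁵ s⁻¹
In the Southern Hemisphere f is negative: f = −3.77×10⁻⁵ s⁻¹.
Component geostrophic relations (x east, y north):
u_g = −(1/(fρ)) ∂P/∂y,  v_g = (1/(fρ)) ∂P/∂x
u_g = −(2.8×10⁻³)/(−3.77×10⁻⁵ × 1.15) = 64.5 m/s;  v_g = (3.1×10⁻³)/(−3.77×10⁻⁵ × 1.15) = −71.4 m/s
|V_g| = √(u_g² + v_g²) = 96.3 m/s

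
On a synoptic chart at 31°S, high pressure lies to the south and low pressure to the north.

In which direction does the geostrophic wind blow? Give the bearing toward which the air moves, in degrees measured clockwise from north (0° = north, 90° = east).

The pressure-gradient force points toward the north (bearing 000°).
Geostrophic balance: in the Southern Hemisphere the Coriolis force deflects motion to the left, so the geostrophic wind blows 90° to the left of the pressure-gradient force (low pressure on the right).
Rotating 000° by 90° counterclockwise gives 270° — the wind blows toward the west.

270°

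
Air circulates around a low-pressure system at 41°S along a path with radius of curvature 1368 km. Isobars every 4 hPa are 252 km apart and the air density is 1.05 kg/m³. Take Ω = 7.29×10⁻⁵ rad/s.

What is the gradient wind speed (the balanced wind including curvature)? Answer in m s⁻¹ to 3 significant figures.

Coriolis parameter at 41°S:
f = 2Ω sin φ = 2 × 7.29×10⁻⁵ × sin 41° = 9.57×10⁻⁵ s⁻¹
Pressure gradient: |∂P/∂n| = 400 Pa / 252000 m = 1.59×10⁻³ Pa/m
Geostrophic speed: V_g = |∂P/∂n|/(fρ) = 1.59×10⁻³/(9.57×10⁻⁵ × 1.05) = 15.8 m/s
Around a low, centrifugal force acts outward with Coriolis, so pressure-gradient force balances both:
(1/ρ)|∂P/∂n| = fV + V²/R  →  V² + fR·V − fR·V_g = 0
With fR = 9.57×10⁻⁵ × 1368×10³ m = 131 m/s:
V = [−fR + √((fR)² + 4 fR V_g)]/2 = [−131 + √(131² + 4×131×15.8)]/2 = 14.3 m/s
Subgeostrophic (V < V_g = 15.8 m/s), as expected around a low.

14.3 m s⁻¹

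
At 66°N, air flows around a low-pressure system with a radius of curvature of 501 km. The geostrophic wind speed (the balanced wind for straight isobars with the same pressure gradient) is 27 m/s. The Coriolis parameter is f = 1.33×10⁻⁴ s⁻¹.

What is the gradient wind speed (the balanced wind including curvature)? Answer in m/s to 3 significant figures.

Around a low, centrifugal force acts outward with Coriolis, so pressure-gradient force balances both:
(1/ρ)|∂P/∂n| = fV + V²/R  →  V² + fR·V − fR·V_g = 0
With fR = 1.33×10⁻⁴ × 501×10³ m = 66.6 m/s:
V = [−fR + √((fR)² + 4 fR V_g)]/2 = [−66.6 + √(66.6² + 4×66.6×27)]/2 = 20.6 m/s
Subgeostrophic (V < V_g = 27 m/s), as expected around a low.

20.6 m/s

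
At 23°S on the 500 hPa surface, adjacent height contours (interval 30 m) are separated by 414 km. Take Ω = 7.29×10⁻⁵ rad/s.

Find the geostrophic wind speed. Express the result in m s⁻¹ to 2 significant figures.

Coriolis parameter at 23°S:
f = 2Ω sin φ = 2 × 7.29×10⁻⁵ × sin 23° = 5.70×10⁻⁵ s⁻¹
Height gradient: |∂Z/∂n| = 30 m / 414000 m = 7.25×10⁻⁵
On a pressure surface, geostrophic balance gives V_g = (g/f)|∂Z/∂n|:
V_g = 9.81 × 7.25×10⁻⁵ / 5.70×10⁻⁵ = 12.5 m/s

12 m s⁻¹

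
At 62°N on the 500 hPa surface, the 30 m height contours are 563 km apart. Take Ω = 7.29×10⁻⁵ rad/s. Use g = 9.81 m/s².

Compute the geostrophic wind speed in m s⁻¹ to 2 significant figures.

Coriolis parameter at 62°N:
f = 2Ω sin φ = 2 × 7.29×10⁻⁵ × sin 62° = 1.29×10⁻⁴ s⁻¹
Height gradient: |∂Z/∂n| = 30 m / 563000 m = 5.33×10⁻⁵
On a pressure surface, geostrophic balance gives V_g = (g/f)|∂Z/∂n|:
V_g = 9.81 × 5.33×10⁻⁵ / 1.29×10⁻⁴ = 4.06 m/s

4.1 m s⁻¹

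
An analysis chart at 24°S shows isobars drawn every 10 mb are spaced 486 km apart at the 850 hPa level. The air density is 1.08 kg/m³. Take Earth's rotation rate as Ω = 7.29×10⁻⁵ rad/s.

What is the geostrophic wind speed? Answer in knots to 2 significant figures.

62 knots

Coriolis parameter at 24°S:
f = 2Ω sin φ = 2 × 7.29×10⁻⁵ × sin 24° = 5.93×10⁻⁵ s⁻¹
Pressure gradient: |∂P/∂n| = 1000 Pa / 486000 m = 2.06×10⁻³ Pa/m
Geostrophic balance (pressure-gradient force = Coriolis force):
V_g = (1/(fρ)) |∂P/∂n| = 2.06×10⁻³ / (5.93×10⁻⁵ × 1.08) = 32.1 m/s
Converting: 32.1 m/s × 1.944 = 62 knots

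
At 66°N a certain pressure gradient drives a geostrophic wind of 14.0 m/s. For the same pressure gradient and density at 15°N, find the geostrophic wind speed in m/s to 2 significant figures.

With the same pressure gradient and density, V_g ∝ 1/f ∝ 1/sin φ.
V₂ = V₁ · sin φ₁ / sin φ₂ = 14.0 × sin 66° / sin 15°
V₂ = 14.0 × 0.9135/0.2588 = 49 m/s

49 m/s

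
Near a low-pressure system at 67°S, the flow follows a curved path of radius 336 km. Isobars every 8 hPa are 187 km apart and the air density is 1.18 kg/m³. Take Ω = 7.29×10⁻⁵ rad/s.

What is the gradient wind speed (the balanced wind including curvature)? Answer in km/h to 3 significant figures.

Coriolis parameter at 67°S:
f = 2Ω sin φ = 2 × 7.29×10⁻⁵ × sin 67° = 1.34×10⁻⁴ s⁻¹
Pressure gradient: |∂P/∂n| = 800 Pa / 187000 m = 4.28×10⁻³ Pa/m
Geostrophic speed: V_g = |∂P/∂n|/(fρ) = 4.28×10⁻³/(1.34×10⁻⁴ × 1.18) = 27.0 m/s
Around a low, centrifugal force acts outward with Coriolis, so pressure-gradient force balances both:
(1/ρ)|∂P/∂n| = fV + V²/R  →  V² + fR·V − fR·V_g = 0
With fR = 1.34×10⁻⁴ × 336×10³ m = 45.1 m/s:
V = [−fR + √((fR)² + 4 fR V_g)]/2 = [−45.1 + √(45.1² + 4×45.1×27)]/2 = 19 m/s
Subgeostrophic (V < V_g = 27 m/s), as expected around a low.
Converting: 19 m/s × 3.6 = 68.4 km/h

68.4 km/h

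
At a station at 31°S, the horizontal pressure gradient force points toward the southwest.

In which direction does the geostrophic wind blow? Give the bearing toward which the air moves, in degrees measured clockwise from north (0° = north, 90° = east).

The pressure-gradient force points toward the southwest (bearing 225°).
Geostrophic balance: in the Southern Hemisphere the Coriolis force deflects motion to the left, so the geostrophic wind blows 90° to the left of the pressure-gradient force (low pressure on the right).
Rotating 225° by 90° counterclockwise gives 135° — the wind blows toward the southeast.

135°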